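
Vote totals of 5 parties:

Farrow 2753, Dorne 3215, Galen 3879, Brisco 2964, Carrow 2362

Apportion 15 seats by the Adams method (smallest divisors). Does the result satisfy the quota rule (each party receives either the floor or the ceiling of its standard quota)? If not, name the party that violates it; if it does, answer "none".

none

Standard quotas: Farrow 2.722, Dorne 3.178, Galen 3.835, Brisco 2.930, Carrow 2.335.
Adams allocation: Farrow 3, Dorne 3, Galen 4, Brisco 3, Carrow 2.
Every allocation lies between the lower and upper quota.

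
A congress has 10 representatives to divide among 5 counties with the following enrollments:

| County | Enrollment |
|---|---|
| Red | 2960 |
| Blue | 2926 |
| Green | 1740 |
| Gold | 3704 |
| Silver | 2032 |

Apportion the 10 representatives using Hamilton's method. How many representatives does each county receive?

Total 13362; standard divisor 13362/10 ≈ 1336.2.
Standard quotas: Red 2.215, Blue 2.190, Green 1.302, Gold 2.772, Silver 1.521.
Lower quotas: Red 2, Blue 2, Green 1, Gold 2, Silver 1 (sum 8, leaving 2 seats).
Remainders in descending order: Gold 0.772, Silver 0.521, Green 0.302, Red 0.215, Blue 0.190.
Largest remainders: Gold, Silver receive the extra seats.

Red: 2; Blue: 2; Green: 1; Gold: 3; Silver: 2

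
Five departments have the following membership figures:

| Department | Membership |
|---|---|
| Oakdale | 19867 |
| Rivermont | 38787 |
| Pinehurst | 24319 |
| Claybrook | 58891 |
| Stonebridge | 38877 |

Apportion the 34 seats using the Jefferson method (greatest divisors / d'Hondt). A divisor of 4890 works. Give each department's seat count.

With modified divisor 4890: modified quotas Oakdale 4.063, Rivermont 7.932, Pinehurst 4.973, Claybrook 12.043, Stonebridge 7.950.
Rounding down: Oakdale 4, Rivermont 7, Pinehurst 4, Claybrook 12, Stonebridge 7 (total 34).

Oakdale 4, Rivermont 7, Pinehurst 4, Claybrook 12, Stonebridge 7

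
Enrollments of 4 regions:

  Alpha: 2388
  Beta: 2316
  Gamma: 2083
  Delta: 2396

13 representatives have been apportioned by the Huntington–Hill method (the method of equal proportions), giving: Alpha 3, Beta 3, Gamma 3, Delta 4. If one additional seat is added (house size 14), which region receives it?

Alpha

Priority for the next seat is population ÷ (√(s·(s+1))).
Priorities: Alpha 689.356, Beta 668.572, Gamma 601.310, Delta 535.762.
Highest priority: Alpha.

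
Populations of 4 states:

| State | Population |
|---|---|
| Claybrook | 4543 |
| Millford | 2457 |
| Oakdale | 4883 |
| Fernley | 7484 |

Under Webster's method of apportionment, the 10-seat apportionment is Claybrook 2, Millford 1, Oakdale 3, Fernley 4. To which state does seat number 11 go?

Claybrook

Priority for the next seat is population ÷ (current seats + 0.5).
Priorities: Claybrook 1817.200, Millford 1638.000, Oakdale 1395.143, Fernley 1663.111.
Highest priority: Claybrook.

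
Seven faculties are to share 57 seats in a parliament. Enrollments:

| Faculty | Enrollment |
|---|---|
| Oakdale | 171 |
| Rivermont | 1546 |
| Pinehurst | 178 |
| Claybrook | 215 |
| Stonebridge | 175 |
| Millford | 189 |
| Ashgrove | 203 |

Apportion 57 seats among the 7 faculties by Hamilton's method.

The standard divisor is 2677/57 ≈ 46.965.
Standard quotas: Oakdale 3.641, Rivermont 32.918, Pinehurst 3.790, Claybrook 4.578, Stonebridge 3.726, Millford 4.024, Ashgrove 4.322.
Lower quotas: Oakdale 3, Rivermont 32, Pinehurst 3, Claybrook 4, Stonebridge 3, Millford 4, Ashgrove 4 (sum 53, leaving 4 seats).
Remainders in descending order: Rivermont 0.918, Pinehurst 0.790, Stonebridge 0.726, Oakdale 0.641, Claybrook 0.578, Ashgrove 0.322, Millford 0.024.
The surplus seats go to Rivermont, Pinehurst, Stonebridge, Oakdale.

Oakdale 4, Rivermont 33, Pinehurst 4, Claybrook 4, Stonebridge 4, Millford 4, Ashgrove 4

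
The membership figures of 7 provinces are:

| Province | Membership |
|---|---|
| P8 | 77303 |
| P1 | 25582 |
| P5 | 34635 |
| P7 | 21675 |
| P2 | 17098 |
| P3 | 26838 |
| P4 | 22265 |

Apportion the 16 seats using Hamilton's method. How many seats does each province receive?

P8 5, P1 2, P5 2, P7 2, P2 1, P3 2, P4 2

Standard divisor: 225396 ÷ 16 ≈ 14087.25.
Standard quotas: P8 5.4874, P1 1.8160, P5 2.4586, P7 1.5386, P2 1.2137, P3 1.9051, P4 1.5805.
Lower quotas: P8 5, P1 1, P5 2, P7 1, P2 1, P3 1, P4 1 (sum 12, leaving 4 seats).
Remainders in descending order: P3 0.9051, P1 0.8160, P4 0.5805, P7 0.5386, P8 0.4874, P5 0.4586, P2 0.2137.
Largest remainders: P3, P1, P4, P7 receive the extra seats.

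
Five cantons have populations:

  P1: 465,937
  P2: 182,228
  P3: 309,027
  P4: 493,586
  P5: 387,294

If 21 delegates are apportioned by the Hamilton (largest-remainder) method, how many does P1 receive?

Total 1838072; standard divisor 1838072/21 ≈ 87527.238.
Standard quotas: P1 5.3233, P2 2.0820, P3 3.5306, P4 5.6392, P5 4.4248.
Lower quotas: P1 5, P2 2, P3 3, P4 5, P5 4 (sum 19, leaving 2 seats).
Remainders in descending order: P4 0.6392, P3 0.5306, P5 0.4248, P1 0.3233, P2 0.0820.
Largest remainders: P4, P3 receive the extra seats.
P1 receives 5.

5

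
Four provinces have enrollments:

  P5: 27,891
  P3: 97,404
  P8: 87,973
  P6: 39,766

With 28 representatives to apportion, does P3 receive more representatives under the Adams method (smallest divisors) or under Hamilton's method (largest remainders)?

Hamilton

Adams: P5 3, P3 10, P8 10, P6 5.
Hamilton: P5 3, P3 11, P8 10, P6 4.
P3 gets 10 under Adams and 11 under Hamilton.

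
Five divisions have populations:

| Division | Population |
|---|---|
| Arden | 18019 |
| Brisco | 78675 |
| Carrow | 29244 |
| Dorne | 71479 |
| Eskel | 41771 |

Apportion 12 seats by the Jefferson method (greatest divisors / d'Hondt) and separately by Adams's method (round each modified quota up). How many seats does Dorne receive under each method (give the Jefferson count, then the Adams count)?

Jefferson: Arden 1, Brisco 4, Carrow 1, Dorne 4, Eskel 2.
Adams: Arden 1, Brisco 4, Carrow 2, Dorne 3, Eskel 2.
Dorne gets 4 under Jefferson and 3 under Adams.

4 and 3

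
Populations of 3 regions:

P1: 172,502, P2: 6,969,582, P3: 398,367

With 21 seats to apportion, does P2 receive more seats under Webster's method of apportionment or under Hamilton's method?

Webster

Webster: P1 0, P2 20, P3 1.
Hamilton: P1 1, P2 19, P3 1.
P2 gets 20 under Webster and 19 under Hamilton.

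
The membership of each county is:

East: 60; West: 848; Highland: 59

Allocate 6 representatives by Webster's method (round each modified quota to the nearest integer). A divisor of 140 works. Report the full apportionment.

East 0, West 6, Highland 0

With modified divisor 140: modified quotas East 0.429, West 6.057, Highland 0.421.
Rounding to the nearest integer: East 0, West 6, Highland 0 (total 6).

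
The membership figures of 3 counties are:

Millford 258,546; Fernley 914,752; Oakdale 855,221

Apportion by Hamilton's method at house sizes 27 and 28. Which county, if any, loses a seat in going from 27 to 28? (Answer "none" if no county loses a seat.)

At 27 seats: Millford 4, Fernley 12, Oakdale 11.
At 28 seats: Millford 3, Fernley 13, Oakdale 12.
Millford drops from 4 to 3.

Millford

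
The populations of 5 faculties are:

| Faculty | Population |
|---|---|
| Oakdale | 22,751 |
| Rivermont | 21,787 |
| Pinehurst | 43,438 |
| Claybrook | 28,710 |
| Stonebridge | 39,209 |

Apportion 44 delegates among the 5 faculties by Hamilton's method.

The standard divisor is 155895/44 ≈ 3543.068.
Standard quotas: Oakdale 6.4213, Rivermont 6.1492, Pinehurst 12.2600, Claybrook 8.1031, Stonebridge 11.0664.
Lower quotas: Oakdale 6, Rivermont 6, Pinehurst 12, Claybrook 8, Stonebridge 11 (sum 43, leaving 1 seat).
Remainders in descending order: Oakdale 0.4213, Pinehurst 0.2600, Rivermont 0.1492, Claybrook 0.1031, Stonebridge 0.0664.
Largest remainder: Oakdale receives the extra seat.

Oakdale=7; Rivermont=6; Pinehurst=12; Claybrook=8; Stonebridge=11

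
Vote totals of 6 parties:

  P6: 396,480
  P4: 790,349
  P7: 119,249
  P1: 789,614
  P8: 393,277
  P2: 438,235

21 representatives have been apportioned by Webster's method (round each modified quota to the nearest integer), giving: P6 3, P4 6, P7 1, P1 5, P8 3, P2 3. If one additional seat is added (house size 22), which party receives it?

P1

Priority for the next seat is population ÷ (current seats + 0.5).
Priorities: P6 113280.000, P4 121592.154, P7 79499.333, P1 143566.182, P8 112364.857, P2 125210.000.
Highest priority: P1.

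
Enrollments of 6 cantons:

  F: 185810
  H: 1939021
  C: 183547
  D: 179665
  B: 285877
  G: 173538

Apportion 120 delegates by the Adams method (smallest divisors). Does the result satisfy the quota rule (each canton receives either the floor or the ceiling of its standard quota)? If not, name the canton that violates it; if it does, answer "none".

Standard quotas: F 7.565, H 78.943, C 7.473, D 7.315, B 11.639, G 7.065.
Adams allocation: F 8, H 77, C 8, D 8, B 12, G 7.
H has quota 78.943 (lower 78, upper 79) but receives 77 — outside the quota interval.

H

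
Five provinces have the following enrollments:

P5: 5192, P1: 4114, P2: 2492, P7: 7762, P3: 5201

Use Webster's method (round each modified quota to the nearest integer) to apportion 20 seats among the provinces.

Standard divisor 24761/20 ≈ 1238.05; standard quotas: P5 4.194, P1 3.323, P2 2.013, P7 6.270, P3 4.201.
Rounding to the nearest integer gives 4, 3, 2, 6, 4 = 19 seats, so the divisor must be adjusted.
With modified divisor 1185: modified quotas P5 4.381, P1 3.472, P2 2.103, P7 6.550, P3 4.389.
Rounding to the nearest integer: P5 4, P1 3, P2 2, P7 7, P3 4 (total 20).

P5 4, P1 3, P2 2, P7 7, P3 4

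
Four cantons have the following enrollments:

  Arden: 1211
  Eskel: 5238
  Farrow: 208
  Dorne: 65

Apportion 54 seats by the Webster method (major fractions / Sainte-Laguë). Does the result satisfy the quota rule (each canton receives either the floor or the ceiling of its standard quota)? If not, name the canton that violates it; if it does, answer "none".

Standard quotas: Arden 9.728, Eskel 42.079, Farrow 1.671, Dorne 0.522.
Webster allocation: Arden 10, Eskel 41, Farrow 2, Dorne 1.
Eskel has quota 42.079 (lower 42, upper 43) but receives 41 — outside the quota interval.

Eskel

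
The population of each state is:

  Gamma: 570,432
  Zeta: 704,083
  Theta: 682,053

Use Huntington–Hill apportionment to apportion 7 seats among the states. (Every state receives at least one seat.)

With divisor 282944: modified quotas Gamma 2.016, Zeta 2.488, Theta 2.411.
Geometric-mean thresholds: Gamma √(2·3)=2.449, Zeta √(2·3)=2.449, Theta √(2·3)=2.449.
Each quota rounded against its threshold gives Gamma 2, Zeta 3, Theta 2 (total 7).

Gamma: 2, Zeta: 3, Theta: 2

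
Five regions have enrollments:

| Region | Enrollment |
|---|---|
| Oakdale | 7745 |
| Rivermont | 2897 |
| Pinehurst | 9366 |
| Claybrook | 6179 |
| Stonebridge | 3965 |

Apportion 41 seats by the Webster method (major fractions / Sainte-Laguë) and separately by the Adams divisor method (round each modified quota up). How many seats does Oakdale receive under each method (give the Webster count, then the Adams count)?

11 and 10

Webster: Oakdale 11, Rivermont 4, Pinehurst 13, Claybrook 8, Stonebridge 5.
Adams: Oakdale 10, Rivermont 4, Pinehurst 13, Claybrook 8, Stonebridge 6.
Oakdale gets 11 under Webster and 10 under Adams.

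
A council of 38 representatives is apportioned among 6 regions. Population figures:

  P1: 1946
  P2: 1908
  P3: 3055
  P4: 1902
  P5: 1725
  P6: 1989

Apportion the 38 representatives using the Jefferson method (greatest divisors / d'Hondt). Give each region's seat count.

P1=6, P2=6, P3=9, P4=6, P5=5, P6=6

Standard divisor 12525/38 ≈ 329.605; standard quotas: P1 5.904, P2 5.789, P3 9.269, P4 5.771, P5 5.234, P6 6.034.
Rounding down gives 5, 5, 9, 5, 5, 6 = 35 seats, so the divisor must be adjusted.
With modified divisor 310: modified quotas P1 6.277, P2 6.155, P3 9.855, P4 6.135, P5 5.565, P6 6.416.
Rounding down: P1 6, P2 6, P3 9, P4 6, P5 5, P6 6 (total 38).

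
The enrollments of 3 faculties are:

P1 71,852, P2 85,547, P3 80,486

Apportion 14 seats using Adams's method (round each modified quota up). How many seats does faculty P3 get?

5

Standard divisor 237885/14 ≈ 16991.786; standard quotas: P1 4.229, P2 5.035, P3 4.737.
Rounding up gives 5, 6, 5 = 16 seats, so the divisor must be adjusted.
With modified divisor 19000: modified quotas P1 3.782, P2 4.502, P3 4.236.
Rounding up: P1 4, P2 5, P3 5 (total 14).
P3 receives 5.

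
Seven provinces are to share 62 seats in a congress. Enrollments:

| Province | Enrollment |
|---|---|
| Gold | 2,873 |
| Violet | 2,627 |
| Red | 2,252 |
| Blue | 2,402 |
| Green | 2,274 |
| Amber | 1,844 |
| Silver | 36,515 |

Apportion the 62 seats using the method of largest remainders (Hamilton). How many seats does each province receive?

Total 50787; standard divisor 50787/62 ≈ 819.145.
Standard quotas: Gold 3.5073, Violet 3.2070, Red 2.7492, Blue 2.9323, Green 2.7761, Amber 2.2511, Silver 44.5770.
Lower quotas: Gold 3, Violet 3, Red 2, Blue 2, Green 2, Amber 2, Silver 44 (sum 58, leaving 4 seats).
Remainders in descending order: Blue 0.9323, Green 0.7761, Red 0.7492, Silver 0.5770, Gold 0.5073, Amber 0.2511, Violet 0.2070.
The surplus seats go to Blue, Green, Red, Silver.

Gold: 3, Violet: 3, Red: 3, Blue: 3, Green: 3, Amber: 2, Silver: 45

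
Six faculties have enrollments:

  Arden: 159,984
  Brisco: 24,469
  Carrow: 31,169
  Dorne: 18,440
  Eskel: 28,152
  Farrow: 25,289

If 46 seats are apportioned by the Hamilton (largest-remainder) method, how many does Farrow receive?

Standard divisor: 287503 ÷ 46 ≈ 6250.065.
Standard quotas: Arden 25.5972, Brisco 3.9150, Carrow 4.9870, Dorne 2.9504, Eskel 4.5043, Farrow 4.0462.
Lower quotas: Arden 25, Brisco 3, Carrow 4, Dorne 2, Eskel 4, Farrow 4 (sum 42, leaving 4 seats).
Remainders in descending order: Carrow 0.9870, Dorne 0.9504, Brisco 0.9150, Arden 0.5972, Eskel 0.5043, Farrow 0.0462.
Largest remainders: Carrow, Dorne, Brisco, Arden receive the extra seats.
Farrow receives 4.

4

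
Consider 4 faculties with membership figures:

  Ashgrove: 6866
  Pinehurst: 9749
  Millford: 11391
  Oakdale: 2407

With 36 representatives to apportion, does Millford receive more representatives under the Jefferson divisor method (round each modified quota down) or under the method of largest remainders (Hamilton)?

Jefferson

Jefferson: Ashgrove 8, Pinehurst 12, Millford 14, Oakdale 2.
Hamilton: Ashgrove 8, Pinehurst 12, Millford 13, Oakdale 3.
Millford gets 14 under Jefferson and 13 under Hamilton.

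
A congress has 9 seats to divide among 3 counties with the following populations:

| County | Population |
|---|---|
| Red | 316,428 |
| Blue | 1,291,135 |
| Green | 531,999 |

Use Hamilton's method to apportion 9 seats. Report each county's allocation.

The standard divisor is 2139562/9 ≈ 237729.111.
Standard quotas: Red 1.3310, Blue 5.4311, Green 2.2378.
Lower quotas: Red 1, Blue 5, Green 2 (sum 8, leaving 1 seat).
Remainders in descending order: Blue 0.4311, Red 0.3310, Green 0.2378.
Largest remainder: Blue receives the extra seat.

Red 1; Blue 6; Green 2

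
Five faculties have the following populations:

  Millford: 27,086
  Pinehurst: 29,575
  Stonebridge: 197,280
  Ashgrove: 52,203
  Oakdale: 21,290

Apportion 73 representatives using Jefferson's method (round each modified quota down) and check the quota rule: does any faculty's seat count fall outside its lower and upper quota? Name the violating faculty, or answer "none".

Stonebridge

Standard quotas: Millford 6.039, Pinehurst 6.594, Stonebridge 43.983, Ashgrove 11.638, Oakdale 4.747.
Jefferson allocation: Millford 6, Pinehurst 6, Stonebridge 45, Ashgrove 12, Oakdale 4.
Stonebridge has quota 43.983 (lower 43, upper 44) but receives 45 — outside the quota interval.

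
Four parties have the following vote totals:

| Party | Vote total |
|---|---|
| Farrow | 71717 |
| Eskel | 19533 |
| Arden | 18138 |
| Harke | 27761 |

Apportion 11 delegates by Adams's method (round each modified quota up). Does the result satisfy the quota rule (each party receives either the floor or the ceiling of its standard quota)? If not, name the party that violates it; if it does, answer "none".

Standard quotas: Farrow 5.752, Eskel 1.567, Arden 1.455, Harke 2.227.
Adams allocation: Farrow 5, Eskel 2, Arden 2, Harke 2.
Every allocation lies between the lower and upper quota.

none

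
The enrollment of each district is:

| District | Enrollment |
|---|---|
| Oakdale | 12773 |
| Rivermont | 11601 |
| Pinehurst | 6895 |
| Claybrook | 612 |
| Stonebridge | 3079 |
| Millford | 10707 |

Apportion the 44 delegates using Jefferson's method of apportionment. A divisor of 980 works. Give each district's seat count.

With modified divisor 980: modified quotas Oakdale 13.034, Rivermont 11.838, Pinehurst 7.036, Claybrook 0.624, Stonebridge 3.142, Millford 10.926.
Rounding down: Oakdale 13, Rivermont 11, Pinehurst 7, Claybrook 0, Stonebridge 3, Millford 10 (total 44).

Oakdale: 13; Rivermont: 11; Pinehurst: 7; Claybrook: 0; Stonebridge: 3; Millford: 10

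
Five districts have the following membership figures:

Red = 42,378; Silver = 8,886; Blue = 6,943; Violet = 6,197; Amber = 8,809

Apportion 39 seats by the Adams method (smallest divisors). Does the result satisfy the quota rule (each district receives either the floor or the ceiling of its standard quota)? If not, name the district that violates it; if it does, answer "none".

Standard quotas: Red 22.574, Silver 4.734, Blue 3.698, Violet 3.301, Amber 4.692.
Adams allocation: Red 21, Silver 5, Blue 4, Violet 4, Amber 5.
Red has quota 22.574 (lower 22, upper 23) but receives 21 — outside the quota interval.

Red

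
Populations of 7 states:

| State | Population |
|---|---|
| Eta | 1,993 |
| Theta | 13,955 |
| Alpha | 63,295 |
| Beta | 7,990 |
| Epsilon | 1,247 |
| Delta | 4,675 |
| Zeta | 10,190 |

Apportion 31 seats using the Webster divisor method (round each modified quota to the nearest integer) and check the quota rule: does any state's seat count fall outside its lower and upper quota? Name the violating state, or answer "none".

Alpha

Standard quotas: Eta 0.598, Theta 4.186, Alpha 18.986, Beta 2.397, Epsilon 0.374, Delta 1.402, Zeta 3.057.
Webster allocation: Eta 1, Theta 4, Alpha 20, Beta 2, Epsilon 0, Delta 1, Zeta 3.
Alpha has quota 18.986 (lower 18, upper 19) but receives 20 — outside the quota interval.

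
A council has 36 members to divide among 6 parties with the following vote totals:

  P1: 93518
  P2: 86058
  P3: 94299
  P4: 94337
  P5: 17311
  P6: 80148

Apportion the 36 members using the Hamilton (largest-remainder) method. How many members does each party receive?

P1: 7, P2: 7, P3: 7, P4: 7, P5: 2, P6: 6

Standard divisor: 465671 ÷ 36 ≈ 12935.306.
Standard quotas: P1 7.2297, P2 6.6530, P3 7.2900, P4 7.2930, P5 1.3383, P6 6.1961.
Lower quotas: P1 7, P2 6, P3 7, P4 7, P5 1, P6 6 (sum 34, leaving 2 seats).
Remainders in descending order: P2 0.6530, P5 0.3383, P4 0.2930, P3 0.2900, P1 0.2297, P6 0.1961.
The surplus seats go to P2, P5.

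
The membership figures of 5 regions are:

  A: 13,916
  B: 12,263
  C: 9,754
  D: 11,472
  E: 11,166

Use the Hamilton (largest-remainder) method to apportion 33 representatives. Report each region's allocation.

Total 58571; standard divisor 58571/33 ≈ 1774.879.
Standard quotas: A 7.8405, B 6.9092, C 5.4956, D 6.4635, E 6.2911.
Lower quotas: A 7, B 6, C 5, D 6, E 6 (sum 30, leaving 3 seats).
Remainders in descending order: B 0.9092, A 0.8405, C 0.4956, D 0.4635, E 0.2911.
Largest remainders: B, A, C receive the extra seats.

A 8, B 7, C 6, D 6, E 6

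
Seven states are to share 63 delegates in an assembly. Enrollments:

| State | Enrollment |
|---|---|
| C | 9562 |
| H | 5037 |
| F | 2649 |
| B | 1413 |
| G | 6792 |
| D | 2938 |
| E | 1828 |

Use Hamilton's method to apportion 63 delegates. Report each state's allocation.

C=20, H=10, F=6, B=3, G=14, D=6, E=4

Total 30219; standard divisor 30219/63 ≈ 479.667.
Standard quotas: C 19.9347, H 10.5010, F 5.5226, B 2.9458, G 14.1598, D 6.1251, E 3.8110.
Lower quotas: C 19, H 10, F 5, B 2, G 14, D 6, E 3 (sum 59, leaving 4 seats).
Remainders in descending order: B 0.9458, C 0.9347, E 0.8110, F 0.5226, H 0.5010, G 0.1598, D 0.1251.
The surplus seats go to B, C, E, F.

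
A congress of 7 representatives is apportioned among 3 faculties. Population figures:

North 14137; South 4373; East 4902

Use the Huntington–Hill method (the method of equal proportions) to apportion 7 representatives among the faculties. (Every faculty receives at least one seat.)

North 4, South 1, East 2

With divisor 3314: modified quotas North 4.266, South 1.320, East 1.479.
Geometric-mean thresholds: North √(4·5)=4.472, South √(1·2)=1.414, East √(1·2)=1.414.
Each quota rounded against its threshold gives North 4, South 1, East 2 (total 7).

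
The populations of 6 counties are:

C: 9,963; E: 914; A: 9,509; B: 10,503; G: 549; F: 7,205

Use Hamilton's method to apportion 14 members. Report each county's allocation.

C 4, E 0, A 3, B 4, G 0, F 3

Standard divisor: 38643 ÷ 14 ≈ 2760.214.
Standard quotas: C 3.6095, E 0.3311, A 3.4450, B 3.8051, G 0.1989, F 2.6103.
Lower quotas: C 3, E 0, A 3, B 3, G 0, F 2 (sum 11, leaving 3 seats).
Remainders in descending order: B 0.8051, F 0.6103, C 0.6095, A 0.4450, E 0.3311, G 0.1989.
The surplus seats go to B, F, C.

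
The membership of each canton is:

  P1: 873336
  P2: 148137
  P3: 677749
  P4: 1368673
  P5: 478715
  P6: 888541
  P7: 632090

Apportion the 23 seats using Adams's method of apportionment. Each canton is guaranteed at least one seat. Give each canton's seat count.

P1=4, P2=1, P3=3, P4=6, P5=2, P6=4, P7=3

Standard divisor 5067241/23 ≈ 220314.826; standard quotas: P1 3.964, P2 0.672, P3 3.076, P4 6.212, P5 2.173, P6 4.033, P7 2.869.
Rounding up gives 4, 1, 4, 7, 3, 5, 3 = 27 seats, so the divisor must be adjusted.
With modified divisor 256500: modified quotas P1 3.405, P2 0.578, P3 2.642, P4 5.336, P5 1.866, P6 3.464, P7 2.464.
Rounding up: P1 4, P2 1, P3 3, P4 6, P5 2, P6 4, P7 3 (total 23).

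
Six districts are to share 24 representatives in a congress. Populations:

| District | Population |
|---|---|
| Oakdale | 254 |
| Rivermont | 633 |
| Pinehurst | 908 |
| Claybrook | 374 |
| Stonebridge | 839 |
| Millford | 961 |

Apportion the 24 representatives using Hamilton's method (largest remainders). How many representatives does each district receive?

The standard divisor is 3969/24 ≈ 165.375.
Standard quotas: Oakdale 1.536, Rivermont 3.828, Pinehurst 5.491, Claybrook 2.262, Stonebridge 5.073, Millford 5.811.
Lower quotas: Oakdale 1, Rivermont 3, Pinehurst 5, Claybrook 2, Stonebridge 5, Millford 5 (sum 21, leaving 3 seats).
Remainders in descending order: Rivermont 0.828, Millford 0.811, Oakdale 0.536, Pinehurst 0.491, Claybrook 0.262, Stonebridge 0.073.
The surplus seats go to Rivermont, Millford, Oakdale.

Oakdale: 2; Rivermont: 4; Pinehurst: 5; Claybrook: 2; Stonebridge: 5; Millford: 6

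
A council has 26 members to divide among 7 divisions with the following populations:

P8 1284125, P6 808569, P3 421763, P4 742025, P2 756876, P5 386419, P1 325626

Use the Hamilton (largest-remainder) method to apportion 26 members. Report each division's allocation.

P8: 7; P6: 5; P3: 2; P4: 4; P2: 4; P5: 2; P1: 2

The standard divisor is 4725403/26 ≈ 181746.269.
Standard quotas: P8 7.0655, P6 4.4489, P3 2.3206, P4 4.0828, P2 4.1645, P5 2.1261, P1 1.7917.
Lower quotas: P8 7, P6 4, P3 2, P4 4, P2 4, P5 2, P1 1 (sum 24, leaving 2 seats).
Remainders in descending order: P1 0.7917, P6 0.4489, P3 0.3206, P2 0.1645, P5 0.1261, P4 0.0828, P8 0.0655.
The surplus seats go to P1, P6.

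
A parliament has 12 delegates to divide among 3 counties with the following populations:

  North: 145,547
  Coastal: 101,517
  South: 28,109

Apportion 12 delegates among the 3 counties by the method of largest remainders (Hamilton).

North 6, Coastal 5, South 1

Standard divisor: 275173 ÷ 12 ≈ 22931.083.
Standard quotas: North 6.3471, Coastal 4.4270, South 1.2258.
Lower quotas: North 6, Coastal 4, South 1 (sum 11, leaving 1 seat).
Remainders in descending order: Coastal 0.4270, North 0.3471, South 0.2258.
The surplus seat goes to Coastal.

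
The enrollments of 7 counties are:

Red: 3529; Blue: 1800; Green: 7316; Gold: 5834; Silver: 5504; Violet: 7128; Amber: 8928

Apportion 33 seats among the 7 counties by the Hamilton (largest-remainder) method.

Red=3, Blue=1, Green=6, Gold=5, Silver=5, Violet=6, Amber=7

Standard divisor: 40039 ÷ 33 ≈ 1213.303.
Standard quotas: Red 2.9086, Blue 1.4836, Green 6.0298, Gold 4.8084, Silver 4.5364, Violet 5.8749, Amber 7.3584.
Lower quotas: Red 2, Blue 1, Green 6, Gold 4, Silver 4, Violet 5, Amber 7 (sum 29, leaving 4 seats).
Remainders in descending order: Red 0.9086, Violet 0.8749, Gold 0.8084, Silver 0.5364, Blue 0.4836, Amber 0.3584, Green 0.0298.
Largest remainders: Red, Violet, Gold, Silver receive the extra seats.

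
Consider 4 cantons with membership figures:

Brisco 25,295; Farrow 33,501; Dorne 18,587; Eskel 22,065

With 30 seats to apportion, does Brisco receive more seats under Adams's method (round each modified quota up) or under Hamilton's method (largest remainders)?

Hamilton

Adams: Brisco 7, Farrow 10, Dorne 6, Eskel 7.
Hamilton: Brisco 8, Farrow 10, Dorne 5, Eskel 7.
Brisco gets 7 under Adams and 8 under Hamilton.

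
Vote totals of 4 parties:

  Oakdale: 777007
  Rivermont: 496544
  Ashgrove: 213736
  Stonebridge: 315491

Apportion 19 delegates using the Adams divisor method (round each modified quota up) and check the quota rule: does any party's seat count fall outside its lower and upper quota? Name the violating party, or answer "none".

Standard quotas: Oakdale 8.189, Rivermont 5.233, Ashgrove 2.253, Stonebridge 3.325.
Adams allocation: Oakdale 8, Rivermont 5, Ashgrove 3, Stonebridge 3.
Every allocation lies between the lower and upper quota.

none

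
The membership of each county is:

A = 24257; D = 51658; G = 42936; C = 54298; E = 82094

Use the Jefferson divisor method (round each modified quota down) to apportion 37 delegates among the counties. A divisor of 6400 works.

With modified divisor 6400: modified quotas A 3.790, D 8.072, G 6.709, C 8.484, E 12.827.
Rounding down: A 3, D 8, G 6, C 8, E 12 (total 37).

A 3; D 8; G 6; C 8; E 12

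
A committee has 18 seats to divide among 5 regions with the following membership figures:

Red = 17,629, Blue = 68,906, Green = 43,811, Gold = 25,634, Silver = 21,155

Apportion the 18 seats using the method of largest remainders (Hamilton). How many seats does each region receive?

The standard divisor is 177135/18 ≈ 9840.833.
Standard quotas: Red 1.7914, Blue 7.0020, Green 4.4520, Gold 2.6049, Silver 2.1497.
Lower quotas: Red 1, Blue 7, Green 4, Gold 2, Silver 2 (sum 16, leaving 2 seats).
Remainders in descending order: Red 0.7914, Gold 0.6049, Green 0.4520, Silver 0.1497, Blue 0.0020.
The surplus seats go to Red, Gold.

Red 2; Blue 7; Green 4; Gold 3; Silver 2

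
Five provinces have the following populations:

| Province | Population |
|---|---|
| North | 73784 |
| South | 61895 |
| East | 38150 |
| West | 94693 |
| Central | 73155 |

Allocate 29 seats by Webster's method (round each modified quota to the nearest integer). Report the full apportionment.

North=7, South=5, East=3, West=8, Central=6

Standard divisor 341677/29 ≈ 11781.966; standard quotas: North 6.262, South 5.253, East 3.238, West 8.037, Central 6.209.
Rounding to the nearest integer gives 6, 5, 3, 8, 6 = 28 seats, so the divisor must be adjusted.
With modified divisor 11300: modified quotas North 6.530, South 5.477, East 3.376, West 8.380, Central 6.474.
Rounding to the nearest integer: North 7, South 5, East 3, West 8, Central 6 (total 29).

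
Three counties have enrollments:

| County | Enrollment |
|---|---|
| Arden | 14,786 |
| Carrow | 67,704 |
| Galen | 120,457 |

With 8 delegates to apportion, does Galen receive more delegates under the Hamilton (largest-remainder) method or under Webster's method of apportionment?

Hamilton

Hamilton: Arden 0, Carrow 3, Galen 5.
Webster: Arden 1, Carrow 3, Galen 4.
Galen gets 5 under Hamilton and 4 under Webster.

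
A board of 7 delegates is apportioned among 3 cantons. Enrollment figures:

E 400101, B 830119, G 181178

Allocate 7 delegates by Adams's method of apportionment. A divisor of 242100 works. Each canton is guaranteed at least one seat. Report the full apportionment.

E 2, B 4, G 1

With modified divisor 242100: modified quotas E 1.653, B 3.429, G 0.748.
Rounding up: E 2, B 4, G 1 (total 7).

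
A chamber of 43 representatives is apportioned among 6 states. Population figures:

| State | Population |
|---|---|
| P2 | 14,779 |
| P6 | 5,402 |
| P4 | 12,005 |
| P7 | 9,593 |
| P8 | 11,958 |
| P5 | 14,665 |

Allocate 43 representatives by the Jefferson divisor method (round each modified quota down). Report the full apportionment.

Standard divisor 68402/43 ≈ 1590.744; standard quotas: P2 9.291, P6 3.396, P4 7.547, P7 6.031, P8 7.517, P5 9.219.
Rounding down gives 9, 3, 7, 6, 7, 9 = 41 seats, so the divisor must be adjusted.
With modified divisor 1490: modified quotas P2 9.919, P6 3.626, P4 8.057, P7 6.438, P8 8.026, P5 9.842.
Rounding down: P2 9, P6 3, P4 8, P7 6, P8 8, P5 9 (total 43).

P2=9, P6=3, P4=8, P7=6, P8=8, P5=9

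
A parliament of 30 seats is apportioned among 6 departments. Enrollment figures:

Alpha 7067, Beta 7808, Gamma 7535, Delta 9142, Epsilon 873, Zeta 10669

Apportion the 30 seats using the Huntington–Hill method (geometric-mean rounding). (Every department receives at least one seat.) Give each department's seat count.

Alpha=5, Beta=5, Gamma=5, Delta=6, Epsilon=1, Zeta=8

With divisor 1425.6: modified quotas Alpha 4.957, Beta 5.477, Gamma 5.285, Delta 6.413, Epsilon 0.612, Zeta 7.484.
Geometric-mean thresholds: Alpha √(4·5)=4.472, Beta √(5·6)=5.477, Gamma √(5·6)=5.477, Delta √(6·7)=6.481, Epsilon (min 1), Zeta √(7·8)=7.483.
Each quota rounded against its threshold gives Alpha 5, Beta 5, Gamma 5, Delta 6, Epsilon 1, Zeta 8 (total 30).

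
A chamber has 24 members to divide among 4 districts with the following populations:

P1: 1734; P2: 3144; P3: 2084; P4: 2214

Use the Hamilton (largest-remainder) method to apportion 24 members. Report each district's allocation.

The standard divisor is 9176/24 ≈ 382.333.
Standard quotas: P1 4.535, P2 8.223, P3 5.451, P4 5.791.
Lower quotas: P1 4, P2 8, P3 5, P4 5 (sum 22, leaving 2 seats).
Remainders in descending order: P4 0.791, P1 0.535, P3 0.451, P2 0.223.
The surplus seats go to P4, P1.

P1 5, P2 8, P3 5, P4 6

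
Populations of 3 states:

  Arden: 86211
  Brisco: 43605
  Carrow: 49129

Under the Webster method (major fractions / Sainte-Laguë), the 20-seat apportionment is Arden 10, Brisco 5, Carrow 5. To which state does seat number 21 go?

Priority for the next seat is population ÷ (current seats + 0.5).
Priorities: Arden 8210.571, Brisco 7928.182, Carrow 8932.545.
Highest priority: Carrow.

Carrow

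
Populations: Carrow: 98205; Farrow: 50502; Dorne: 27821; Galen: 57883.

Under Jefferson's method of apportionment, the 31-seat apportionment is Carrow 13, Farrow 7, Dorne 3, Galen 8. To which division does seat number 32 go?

Carrow

Priority for the next seat is population ÷ (current seats + 1).
Priorities: Carrow 7014.643, Farrow 6312.750, Dorne 6955.250, Galen 6431.444.
Highest priority: Carrow.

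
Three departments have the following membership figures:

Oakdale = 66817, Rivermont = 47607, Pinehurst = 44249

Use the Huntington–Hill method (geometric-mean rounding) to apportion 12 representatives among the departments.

With divisor 13258: modified quotas Oakdale 5.040, Rivermont 3.591, Pinehurst 3.338.
Geometric-mean thresholds: Oakdale √(5·6)=5.477, Rivermont √(3·4)=3.464, Pinehurst √(3·4)=3.464.
Each quota rounded against its threshold gives Oakdale 5, Rivermont 4, Pinehurst 3 (total 12).

Oakdale 5; Rivermont 4; Pinehurst 3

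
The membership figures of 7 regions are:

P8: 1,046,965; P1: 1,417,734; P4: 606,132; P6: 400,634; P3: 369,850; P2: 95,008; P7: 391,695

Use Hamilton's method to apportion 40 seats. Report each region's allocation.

The standard divisor is 4328018/40 ≈ 108200.45.
Standard quotas: P8 9.6762, P1 13.1028, P4 5.6019, P6 3.7027, P3 3.4182, P2 0.8781, P7 3.6201.
Lower quotas: P8 9, P1 13, P4 5, P6 3, P3 3, P2 0, P7 3 (sum 36, leaving 4 seats).
Remainders in descending order: P2 0.8781, P6 0.7027, P8 0.6762, P7 0.6201, P4 0.6019, P3 0.4182, P1 0.1028.
Largest remainders: P2, P6, P8, P7 receive the extra seats.

P8: 10, P1: 13, P4: 5, P6: 4, P3: 3, P2: 1, P7: 4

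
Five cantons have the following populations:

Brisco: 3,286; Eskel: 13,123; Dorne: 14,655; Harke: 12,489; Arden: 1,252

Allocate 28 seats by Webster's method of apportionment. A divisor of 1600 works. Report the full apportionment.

With modified divisor 1600: modified quotas Brisco 2.054, Eskel 8.202, Dorne 9.159, Harke 7.806, Arden 0.782.
Rounding to the nearest integer: Brisco 2, Eskel 8, Dorne 9, Harke 8, Arden 1 (total 28).

Brisco 2; Eskel 8; Dorne 9; Harke 8; Arden 1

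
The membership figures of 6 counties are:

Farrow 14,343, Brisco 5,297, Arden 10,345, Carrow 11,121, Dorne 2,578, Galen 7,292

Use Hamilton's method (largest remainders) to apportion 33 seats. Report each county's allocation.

Farrow 9, Brisco 3, Arden 7, Carrow 7, Dorne 2, Galen 5

Standard divisor: 50976 ÷ 33 ≈ 1544.727.
Standard quotas: Farrow 9.2851, Brisco 3.4291, Arden 6.6970, Carrow 7.1993, Dorne 1.6689, Galen 4.7206.
Lower quotas: Farrow 9, Brisco 3, Arden 6, Carrow 7, Dorne 1, Galen 4 (sum 30, leaving 3 seats).
Remainders in descending order: Galen 0.7206, Arden 0.6970, Dorne 0.6689, Brisco 0.4291, Farrow 0.2851, Carrow 0.1993.
The surplus seats go to Galen, Arden, Dorne.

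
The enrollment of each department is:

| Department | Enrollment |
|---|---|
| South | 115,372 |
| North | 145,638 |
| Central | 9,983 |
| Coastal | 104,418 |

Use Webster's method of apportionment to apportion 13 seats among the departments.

Standard divisor 375411/13 ≈ 28877.769; standard quotas: South 3.995, North 5.043, Central 0.346, Coastal 3.616.
Rounding to the nearest integer gives South 4, North 5, Central 0, Coastal 4 — total 13, matching the house size, so no adjustment is needed.

South 4, North 5, Central 0, Coastal 4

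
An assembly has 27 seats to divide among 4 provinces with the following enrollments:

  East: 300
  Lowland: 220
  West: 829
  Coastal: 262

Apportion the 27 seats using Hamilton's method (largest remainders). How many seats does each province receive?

East 5, Lowland 4, West 14, Coastal 4

The standard divisor is 1611/27 ≈ 59.667.
Standard quotas: East 5.028, Lowland 3.687, West 13.894, Coastal 4.391.
Lower quotas: East 5, Lowland 3, West 13, Coastal 4 (sum 25, leaving 2 seats).
Remainders in descending order: West 0.894, Lowland 0.687, Coastal 0.391, East 0.028.
The surplus seats go to West, Lowland.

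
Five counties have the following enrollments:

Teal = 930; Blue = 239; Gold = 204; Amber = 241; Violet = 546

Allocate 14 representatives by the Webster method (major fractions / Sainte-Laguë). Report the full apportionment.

Teal=6, Blue=2, Gold=1, Amber=2, Violet=3

Standard divisor 2160/14 ≈ 154.286; standard quotas: Teal 6.028, Blue 1.549, Gold 1.322, Amber 1.562, Violet 3.539.
Rounding to the nearest integer gives 6, 2, 1, 2, 4 = 15 seats, so the divisor must be adjusted.
With modified divisor 157: modified quotas Teal 5.924, Blue 1.522, Gold 1.299, Amber 1.535, Violet 3.478.
Rounding to the nearest integer: Teal 6, Blue 2, Gold 1, Amber 2, Violet 3 (total 14).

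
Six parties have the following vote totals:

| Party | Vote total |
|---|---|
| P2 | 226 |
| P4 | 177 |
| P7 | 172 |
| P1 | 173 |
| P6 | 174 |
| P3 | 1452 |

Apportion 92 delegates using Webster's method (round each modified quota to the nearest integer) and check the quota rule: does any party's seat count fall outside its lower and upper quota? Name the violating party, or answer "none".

Standard quotas: P2 8.758, P4 6.859, P7 6.666, P1 6.704, P6 6.743, P3 56.270.
Webster allocation: P2 9, P4 7, P7 7, P1 7, P6 7, P3 55.
P3 has quota 56.270 (lower 56, upper 57) but receives 55 — outside the quota interval.

P3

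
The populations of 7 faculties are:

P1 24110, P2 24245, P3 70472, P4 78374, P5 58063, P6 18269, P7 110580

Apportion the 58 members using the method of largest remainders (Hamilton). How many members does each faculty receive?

P1=3, P2=4, P3=10, P4=12, P5=9, P6=3, P7=17

Standard divisor: 384113 ÷ 58 ≈ 6622.638.
Standard quotas: P1 3.6405, P2 3.6609, P3 10.6411, P4 11.8343, P5 8.7674, P6 2.7586, P7 16.6973.
Lower quotas: P1 3, P2 3, P3 10, P4 11, P5 8, P6 2, P7 16 (sum 53, leaving 5 seats).
Remainders in descending order: P4 0.8343, P5 0.7674, P6 0.7586, P7 0.6973, P2 0.6609, P3 0.6411, P1 0.6405.
The surplus seats go to P4, P5, P6, P7, P2.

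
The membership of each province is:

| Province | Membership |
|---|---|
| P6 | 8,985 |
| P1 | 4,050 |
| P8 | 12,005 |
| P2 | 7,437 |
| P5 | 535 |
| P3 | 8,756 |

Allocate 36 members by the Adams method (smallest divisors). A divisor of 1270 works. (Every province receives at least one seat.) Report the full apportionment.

With modified divisor 1270: modified quotas P6 7.075, P1 3.189, P8 9.453, P2 5.856, P5 0.421, P3 6.894.
Rounding up: P6 8, P1 4, P8 10, P2 6, P5 1, P3 7 (total 36).

P6=8, P1=4, P8=10, P2=6, P5=1, P3=7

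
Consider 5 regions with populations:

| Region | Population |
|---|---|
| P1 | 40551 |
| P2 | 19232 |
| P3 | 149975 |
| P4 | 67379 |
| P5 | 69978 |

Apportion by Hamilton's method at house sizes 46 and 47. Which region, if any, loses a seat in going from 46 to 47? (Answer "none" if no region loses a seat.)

none

At 46 seats: P1 5, P2 3, P3 20, P4 9, P5 9.
At 47 seats: P1 6, P2 3, P3 20, P4 9, P5 9.
No region's allocation decreased.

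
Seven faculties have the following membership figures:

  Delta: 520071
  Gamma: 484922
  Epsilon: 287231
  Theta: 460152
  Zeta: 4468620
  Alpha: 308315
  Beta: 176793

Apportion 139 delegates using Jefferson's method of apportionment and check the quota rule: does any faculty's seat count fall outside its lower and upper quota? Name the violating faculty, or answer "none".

Standard quotas: Delta 10.780, Gamma 10.051, Epsilon 5.954, Theta 9.538, Zeta 92.623, Alpha 6.391, Beta 3.664.
Jefferson allocation: Delta 11, Gamma 10, Epsilon 6, Theta 9, Zeta 94, Alpha 6, Beta 3.
Zeta has quota 92.623 (lower 92, upper 93) but receives 94 — outside the quota interval.

Zeta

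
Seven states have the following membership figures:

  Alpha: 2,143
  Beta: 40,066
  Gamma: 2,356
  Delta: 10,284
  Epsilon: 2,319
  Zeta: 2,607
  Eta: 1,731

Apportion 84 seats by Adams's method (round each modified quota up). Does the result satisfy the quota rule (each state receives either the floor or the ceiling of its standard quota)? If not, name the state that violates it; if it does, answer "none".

Standard quotas: Alpha 2.927, Beta 54.719, Gamma 3.218, Delta 14.045, Epsilon 3.167, Zeta 3.560, Eta 2.364.
Adams allocation: Alpha 3, Beta 52, Gamma 4, Delta 14, Epsilon 4, Zeta 4, Eta 3.
Beta has quota 54.719 (lower 54, upper 55) but receives 52 — outside the quota interval.

Beta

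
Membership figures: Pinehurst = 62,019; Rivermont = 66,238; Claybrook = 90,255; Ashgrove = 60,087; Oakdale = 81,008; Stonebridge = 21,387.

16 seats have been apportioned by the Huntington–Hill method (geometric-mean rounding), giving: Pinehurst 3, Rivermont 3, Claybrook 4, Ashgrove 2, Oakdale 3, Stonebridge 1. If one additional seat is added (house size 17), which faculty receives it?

Priority for the next seat is population ÷ (√(s·(s+1))).
Priorities: Pinehurst 17903.343, Rivermont 19121.264, Claybrook 20181.632, Ashgrove 24530.415, Oakdale 23384.995, Stonebridge 15122.893.
Highest priority: Ashgrove.

Ashgrove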